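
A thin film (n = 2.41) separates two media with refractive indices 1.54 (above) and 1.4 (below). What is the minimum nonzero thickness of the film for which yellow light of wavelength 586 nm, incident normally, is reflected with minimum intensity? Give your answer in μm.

Ray reflecting at the top interface goes from n = 1.54 toward n = 2.41: a half-wave phase shift.
Bottom surface (2.41 → 1.4): reflection off a lower-index medium gives no phase shift.
Net: one phase inversion between the two reflected rays.
For dark reflection here: 2 n t = m λ.
Minimum nonzero at m = 1: t = λ / (2 n) = 586 / (2 × 2.41) = 122 nm.

0.122 μm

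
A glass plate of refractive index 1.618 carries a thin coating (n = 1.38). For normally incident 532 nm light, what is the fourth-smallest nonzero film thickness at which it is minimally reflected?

675 nm

At the upper boundary (n = 1.0 to n = 1.38) the reflected ray undergoes a half-wave phase shift.
Ray reflecting at the bottom interface goes from n = 1.38 toward n = 1.618: a half-wave phase shift.
The two reflections carry the same phase change, so no net offset.
So the condition for destructive reflection is 2 n t = (m + ½) λ.
The fourth-smallest nonzero thickness corresponds to m = 3: t = (m + ½) λ / (2 n) = 3.50 × 532 / (2 × 1.38) = 675 nm.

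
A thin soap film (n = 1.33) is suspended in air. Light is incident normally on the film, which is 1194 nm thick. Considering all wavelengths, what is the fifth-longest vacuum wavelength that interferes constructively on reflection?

Ray reflecting at the top interface goes from n = 1.0 toward n = 1.33: a half-wave phase shift.
At the lower boundary (n = 1.33 to n = 1.0) the reflected ray undergoes no phase shift.
Exactly one π shift → a net half-wave offset.
So the condition for constructive reflection is 2 n t = (m + ½) λ.
λ = 2 n t / (m + ½). The fifth-longest wavelength is m = 4: λ = 2 × 1.33 × 1194 / 4.50 = 706 nm.

706 nm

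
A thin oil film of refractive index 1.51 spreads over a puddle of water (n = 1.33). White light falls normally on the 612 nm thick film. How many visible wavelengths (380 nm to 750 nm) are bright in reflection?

At the upper boundary (n = 1.0 to n = 1.51) the reflected ray undergoes a half-wave phase shift.
At the lower boundary (n = 1.51 to n = 1.33) the reflected ray undergoes no phase shift.
The two reflections differ by half a wavelength.
For strong reflection here: 2 n t = (m + ½) λ.
λ = 2 n t / (m + ½) = 1848 / (m + ½) nm.
m=1: 1232 nm (IR); m=2: 739 nm (visible); m=3: 528 nm (visible); m=4: 411 nm (visible); m=5: 336 nm (UV).

3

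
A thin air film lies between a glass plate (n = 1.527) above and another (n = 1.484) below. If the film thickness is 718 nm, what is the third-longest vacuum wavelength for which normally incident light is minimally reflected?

Ray reflecting at the top interface goes from n = 1.527 toward n = 1.0: no phase shift.
Bottom surface (1.0 → 1.484): reflection off a higher-index medium gives a half-wave phase shift.
The two reflections differ by half a wavelength.
So the condition for destructive reflection is 2 n t = m λ.
λ = 2 n t / m. The third-longest wavelength is m = 3: λ = 2 × 1.0 × 718 / 3.00 = 479 nm.

479 nm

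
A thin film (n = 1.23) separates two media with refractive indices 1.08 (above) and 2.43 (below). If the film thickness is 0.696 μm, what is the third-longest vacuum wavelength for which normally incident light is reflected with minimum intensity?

685 nm

Top surface (1.08 → 1.23): reflection off a higher-index medium gives a half-wave phase shift.
Ray reflecting at the bottom interface goes from n = 1.23 toward n = 2.43: a half-wave phase shift.
Net: no relative phase inversion (both shifts match).
For weak reflection here: 2 n t = (m + ½) λ.
λ = 2 n t / (m + ½). The third-longest wavelength is m = 2: λ = 2 × 1.23 × 696 / 2.50 = 685 nm.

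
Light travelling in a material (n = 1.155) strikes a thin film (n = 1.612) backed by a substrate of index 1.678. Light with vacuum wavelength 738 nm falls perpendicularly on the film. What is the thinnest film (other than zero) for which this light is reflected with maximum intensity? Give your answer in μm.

At the upper boundary (n = 1.155 to n = 1.612) the reflected ray undergoes a half-wave phase shift.
Ray reflecting at the bottom interface goes from n = 1.612 toward n = 1.678: a half-wave phase shift.
Zero or two π shifts → no net half-wave offset.
For strong reflection here: 2 n t = m λ.
Minimum nonzero at m = 1: t = λ / (2 n) = 738 / (2 × 1.612) = 229 nm.

0.229 μm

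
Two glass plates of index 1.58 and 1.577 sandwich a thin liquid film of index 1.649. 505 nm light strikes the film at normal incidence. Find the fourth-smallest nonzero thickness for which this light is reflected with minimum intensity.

612 nm

At the upper boundary (n = 1.58 to n = 1.649) the reflected ray undergoes a half-wave phase shift.
Bottom surface (1.649 → 1.577): reflection off a lower-index medium gives no phase shift.
The two reflections differ by half a wavelength.
With one net inversion, destructive interference in reflection requires 2 n t = m λ.
The fourth-smallest nonzero thickness corresponds to m = 4: t = m λ / (2 n) = 4.00 × 505 / (2 × 1.649) = 612 nm.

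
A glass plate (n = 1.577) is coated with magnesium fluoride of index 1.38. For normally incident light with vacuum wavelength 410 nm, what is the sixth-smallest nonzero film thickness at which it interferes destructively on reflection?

817 nm

Ray reflecting at the top interface goes from n = 1.0 toward n = 1.38: a half-wave phase shift.
Ray reflecting at the bottom interface goes from n = 1.38 toward n = 1.577: a half-wave phase shift.
Zero or two π shifts → no net half-wave offset.
With no net inversion, destructive interference in reflection requires 2 n t = (m + ½) λ.
The sixth-smallest nonzero thickness corresponds to m = 5: t = (m + ½) λ / (2 n) = 5.50 × 410 / (2 × 1.38) = 817 nm.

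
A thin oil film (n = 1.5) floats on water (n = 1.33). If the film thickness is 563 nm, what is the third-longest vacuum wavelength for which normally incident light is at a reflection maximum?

676 nm

Top surface (1.0 → 1.5): reflection off a higher-index medium gives a half-wave phase shift.
At the lower boundary (n = 1.5 to n = 1.33) the reflected ray undergoes no phase shift.
The two reflections differ by half a wavelength.
For maximum reflection here: 2 n t = (m + ½) λ.
λ = 2 n t / (m + ½). The third-longest wavelength is m = 2: λ = 2 × 1.5 × 563 / 2.50 = 676 nm.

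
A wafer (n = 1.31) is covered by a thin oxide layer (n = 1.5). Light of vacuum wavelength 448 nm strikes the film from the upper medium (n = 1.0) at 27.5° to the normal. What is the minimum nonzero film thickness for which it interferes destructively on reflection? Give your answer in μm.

Ray reflecting at the top interface goes from n = 1.0 toward n = 1.5: a half-wave phase shift.
Bottom surface (1.5 → 1.31): reflection off a lower-index medium gives no phase shift.
Net: one phase inversion between the two reflected rays.
For weak reflection here: 2 n t cos θ_r = m λ.
Snell's law: 1.0 sin 27.5° = 1.5 sin θ_r → sin θ_r = 0.308, cos θ_r = 0.951.
Minimum nonzero at m = 1: t = λ / (2 n cos θ_r) = 448 / (2 × 1.5 × 0.951) = 157 nm.

0.157 μm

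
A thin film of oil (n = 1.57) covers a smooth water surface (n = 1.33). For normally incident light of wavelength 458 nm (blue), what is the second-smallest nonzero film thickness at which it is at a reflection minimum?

292 nm

Ray reflecting at the top interface goes from n = 1.0 toward n = 1.57: a half-wave phase shift.
Ray reflecting at the bottom interface goes from n = 1.57 toward n = 1.33: no phase shift.
Exactly one π shift → a net half-wave offset.
With one net inversion, destructive interference in reflection requires 2 n t = m λ.
The second-smallest nonzero thickness corresponds to m = 2: t = m λ / (2 n) = 2.00 × 458 / (2 × 1.57) = 292 nm.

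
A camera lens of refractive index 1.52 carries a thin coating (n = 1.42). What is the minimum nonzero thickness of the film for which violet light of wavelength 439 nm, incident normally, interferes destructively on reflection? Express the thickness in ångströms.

Ray reflecting at the top interface goes from n = 1.0 toward n = 1.42: a half-wave phase shift.
Ray reflecting at the bottom interface goes from n = 1.42 toward n = 1.52: a half-wave phase shift.
Zero or two π shifts → no net half-wave offset.
For minimum reflection here: 2 n t = (m + ½) λ.
Minimum at m = 0: t = λ / (4 n) = 439 / (4 × 1.42) = 77.3 nm.

773 Å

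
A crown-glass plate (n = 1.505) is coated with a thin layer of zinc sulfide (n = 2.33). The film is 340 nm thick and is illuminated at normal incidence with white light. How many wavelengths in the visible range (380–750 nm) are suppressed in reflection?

2

Ray reflecting at the top interface goes from n = 1.0 toward n = 2.33: a half-wave phase shift.
At the lower boundary (n = 2.33 to n = 1.505) the reflected ray undergoes no phase shift.
Net: one phase inversion between the two reflected rays.
So the condition for destructive reflection is 2 n t = m λ.
λ = 2 n t / m = 1584 / m nm.
m=2: 792 nm (IR); m=3: 528 nm (visible); m=4: 396 nm (visible); m=5: 317 nm (UV).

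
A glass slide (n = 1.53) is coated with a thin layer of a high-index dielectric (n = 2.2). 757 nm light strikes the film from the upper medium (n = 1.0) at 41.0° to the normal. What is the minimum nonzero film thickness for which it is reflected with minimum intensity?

Top surface (1.0 → 2.2): reflection off a higher-index medium gives a half-wave phase shift.
At the lower boundary (n = 2.2 to n = 1.53) the reflected ray undergoes no phase shift.
Net: one phase inversion between the two reflected rays.
So the condition for destructive reflection is 2 n t cos θ_r = m λ.
Snell's law: 1.0 sin 41.0° = 2.2 sin θ_r → sin θ_r = 0.298, cos θ_r = 0.955.
Minimum nonzero at m = 1: t = λ / (2 n cos θ_r) = 757 / (2 × 2.2 × 0.955) = 180 nm.

180 nm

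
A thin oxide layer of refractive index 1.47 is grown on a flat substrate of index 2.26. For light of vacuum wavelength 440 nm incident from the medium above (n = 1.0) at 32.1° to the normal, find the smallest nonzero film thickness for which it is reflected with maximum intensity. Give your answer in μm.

Top surface (1.0 → 1.47): reflection off a higher-index medium gives a half-wave phase shift.
Ray reflecting at the bottom interface goes from n = 1.47 toward n = 2.26: a half-wave phase shift.
The two reflections carry the same phase change, so no net offset.
So the condition for constructive reflection is 2 n t cos θ_r = m λ.
Snell's law: 1.0 sin 32.1° = 1.47 sin θ_r → sin θ_r = 0.361, cos θ_r = 0.932.
Minimum nonzero at m = 1: t = λ / (2 n cos θ_r) = 440 / (2 × 1.47 × 0.932) = 161 nm.

0.161 μm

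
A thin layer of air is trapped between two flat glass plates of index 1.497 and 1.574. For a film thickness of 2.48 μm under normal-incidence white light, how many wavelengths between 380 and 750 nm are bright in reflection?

6

At the upper boundary (n = 1.497 to n = 1.0) the reflected ray undergoes no phase shift.
Ray reflecting at the bottom interface goes from n = 1.0 toward n = 1.574: a half-wave phase shift.
The two reflections differ by half a wavelength.
With one net inversion, constructive interference in reflection requires 2 n t = (m + ½) λ.
λ = 2 n t / (m + ½) = 4960 / (m + ½) nm.
m=6: 763 nm (IR); m=7: 661 nm (visible); m=8: 584 nm (visible); m=9: 522 nm (visible); m=10: 472 nm (visible); m=11: 431 nm (visible); m=12: 397 nm (visible); m=13: 367 nm (UV).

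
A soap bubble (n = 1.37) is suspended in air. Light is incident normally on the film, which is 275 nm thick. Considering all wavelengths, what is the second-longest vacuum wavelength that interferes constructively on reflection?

502 nm

Top surface (1.0 → 1.37): reflection off a higher-index medium gives a half-wave phase shift.
At the lower boundary (n = 1.37 to n = 1.0) the reflected ray undergoes no phase shift.
Net: one phase inversion between the two reflected rays.
So the condition for constructive reflection is 2 n t = (m + ½) λ.
λ = 2 n t / (m + ½). The second-longest wavelength is m = 1: λ = 2 × 1.37 × 275 / 1.50 = 502 nm.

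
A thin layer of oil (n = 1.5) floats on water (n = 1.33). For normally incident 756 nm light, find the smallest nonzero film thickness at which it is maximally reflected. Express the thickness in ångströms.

1260 Å

At the upper boundary (n = 1.0 to n = 1.5) the reflected ray undergoes a half-wave phase shift.
At the lower boundary (n = 1.5 to n = 1.33) the reflected ray undergoes no phase shift.
Net: one phase inversion between the two reflected rays.
For bright reflection here: 2 n t = (m + ½) λ.
Minimum at m = 0: t = λ / (4 n) = 756 / (4 × 1.5) = 126 nm.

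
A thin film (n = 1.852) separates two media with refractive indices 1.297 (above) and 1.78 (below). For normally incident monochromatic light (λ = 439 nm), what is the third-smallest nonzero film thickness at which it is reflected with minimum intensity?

356 nm

Ray reflecting at the top interface goes from n = 1.297 toward n = 1.852: a half-wave phase shift.
At the lower boundary (n = 1.852 to n = 1.78) the reflected ray undergoes no phase shift.
The two reflections differ by half a wavelength.
So the condition for destructive reflection is 2 n t = m λ.
The third-smallest nonzero thickness corresponds to m = 3: t = m λ / (2 n) = 3.00 × 439 / (2 × 1.852) = 356 nm.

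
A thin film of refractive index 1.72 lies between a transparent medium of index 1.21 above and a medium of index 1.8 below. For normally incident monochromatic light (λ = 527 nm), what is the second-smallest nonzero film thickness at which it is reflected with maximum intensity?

306 nm

Ray reflecting at the top interface goes from n = 1.21 toward n = 1.72: a half-wave phase shift.
Bottom surface (1.72 → 1.8): reflection off a higher-index medium gives a half-wave phase shift.
Zero or two π shifts → no net half-wave offset.
With no net inversion, constructive interference in reflection requires 2 n t = m λ.
The second-smallest nonzero thickness corresponds to m = 2: t = m λ / (2 n) = 2.00 × 527 / (2 × 1.72) = 306 nm.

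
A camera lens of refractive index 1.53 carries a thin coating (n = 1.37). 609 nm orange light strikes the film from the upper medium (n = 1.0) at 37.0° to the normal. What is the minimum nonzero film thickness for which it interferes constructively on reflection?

247 nm

Top surface (1.0 → 1.37): reflection off a higher-index medium gives a half-wave phase shift.
Ray reflecting at the bottom interface goes from n = 1.37 toward n = 1.53: a half-wave phase shift.
Net: no relative phase inversion (both shifts match).
With no net inversion, constructive interference in reflection requires 2 n t cos θ_r = m λ.
Snell's law: 1.0 sin 37.0° = 1.37 sin θ_r → sin θ_r = 0.439, cos θ_r = 0.898.
Minimum nonzero at m = 1: t = λ / (2 n cos θ_r) = 609 / (2 × 1.37 × 0.898) = 247 nm.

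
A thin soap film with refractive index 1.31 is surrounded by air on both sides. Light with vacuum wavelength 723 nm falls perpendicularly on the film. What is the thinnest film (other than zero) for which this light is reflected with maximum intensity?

138 nm

Ray reflecting at the top interface goes from n = 1.0 toward n = 1.31: a half-wave phase shift.
At the lower boundary (n = 1.31 to n = 1.0) the reflected ray undergoes no phase shift.
Exactly one π shift → a net half-wave offset.
So the condition for constructive reflection is 2 n t = (m + ½) λ.
Minimum at m = 0: t = λ / (4 n) = 723 / (4 × 1.31) = 138 nm.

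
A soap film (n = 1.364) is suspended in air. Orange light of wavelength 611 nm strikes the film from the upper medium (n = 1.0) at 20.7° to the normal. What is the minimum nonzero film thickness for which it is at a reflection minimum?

232 nm

Ray reflecting at the top interface goes from n = 1.0 toward n = 1.364: a half-wave phase shift.
At the lower boundary (n = 1.364 to n = 1.0) the reflected ray undergoes no phase shift.
The two reflections differ by half a wavelength.
For minimum reflection here: 2 n t cos θ_r = m λ.
Snell's law: 1.0 sin 20.7° = 1.364 sin θ_r → sin θ_r = 0.259, cos θ_r = 0.966.
Minimum nonzero at m = 1: t = λ / (2 n cos θ_r) = 611 / (2 × 1.364 × 0.966) = 232 nm.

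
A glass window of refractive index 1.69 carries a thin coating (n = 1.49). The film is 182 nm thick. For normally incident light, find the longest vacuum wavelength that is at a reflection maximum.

Top surface (1.0 → 1.49): reflection off a higher-index medium gives a half-wave phase shift.
Ray reflecting at the bottom interface goes from n = 1.49 toward n = 1.69: a half-wave phase shift.
Zero or two π shifts → no net half-wave offset.
So the condition for constructive reflection is 2 n t = m λ.
λ = 2 n t / m. The longest wavelength is m = 1: λ = 2 × 1.49 × 182 / 1.00 = 542 nm.

542 nm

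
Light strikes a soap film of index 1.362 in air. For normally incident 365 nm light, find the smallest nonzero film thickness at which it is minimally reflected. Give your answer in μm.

Top surface (1.0 → 1.362): reflection off a higher-index medium gives a half-wave phase shift.
At the lower boundary (n = 1.362 to n = 1.0) the reflected ray undergoes no phase shift.
Net: one phase inversion between the two reflected rays.
For weak reflection here: 2 n t = m λ.
Minimum nonzero at m = 1: t = λ / (2 n) = 365 / (2 × 1.362) = 134 nm.

0.134 μm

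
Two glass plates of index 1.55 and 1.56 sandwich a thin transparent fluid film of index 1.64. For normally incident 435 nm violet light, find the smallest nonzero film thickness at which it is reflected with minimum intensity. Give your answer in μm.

At the upper boundary (n = 1.55 to n = 1.64) the reflected ray undergoes a half-wave phase shift.
Ray reflecting at the bottom interface goes from n = 1.64 toward n = 1.56: no phase shift.
The two reflections differ by half a wavelength.
So the condition for destructive reflection is 2 n t = m λ.
Minimum nonzero at m = 1: t = λ / (2 n) = 435 / (2 × 1.64) = 133 nm.

0.133 μm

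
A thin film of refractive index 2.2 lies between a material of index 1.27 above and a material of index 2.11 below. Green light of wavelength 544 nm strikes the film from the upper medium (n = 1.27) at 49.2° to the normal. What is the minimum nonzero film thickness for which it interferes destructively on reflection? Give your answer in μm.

Ray reflecting at the top interface goes from n = 1.27 toward n = 2.2: a half-wave phase shift.
Ray reflecting at the bottom interface goes from n = 2.2 toward n = 2.11: no phase shift.
The two reflections differ by half a wavelength.
With one net inversion, destructive interference in reflection requires 2 n t cos θ_r = m λ.
Snell's law: 1.27 sin 49.2° = 2.2 sin θ_r → sin θ_r = 0.437, cos θ_r = 0.899.
Minimum nonzero at m = 1: t = λ / (2 n cos θ_r) = 544 / (2 × 2.2 × 0.899) = 137 nm.

0.137 μm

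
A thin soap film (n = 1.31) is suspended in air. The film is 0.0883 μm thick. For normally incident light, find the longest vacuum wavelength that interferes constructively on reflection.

Ray reflecting at the top interface goes from n = 1.0 toward n = 1.31: a half-wave phase shift.
Bottom surface (1.31 → 1.0): reflection off a lower-index medium gives no phase shift.
The two reflections differ by half a wavelength.
For strong reflection here: 2 n t = (m + ½) λ.
λ = 2 n t / (m + ½). The longest wavelength is m = 0: λ = 2 × 1.31 × 88.3 / 0.500 = 463 nm.

463 nm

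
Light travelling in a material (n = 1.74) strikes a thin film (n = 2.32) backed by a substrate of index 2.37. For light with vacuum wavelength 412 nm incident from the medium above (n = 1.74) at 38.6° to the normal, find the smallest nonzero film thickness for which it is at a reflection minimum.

50.2 nm

Top surface (1.74 → 2.32): reflection off a higher-index medium gives a half-wave phase shift.
Ray reflecting at the bottom interface goes from n = 2.32 toward n = 2.37: a half-wave phase shift.
Zero or two π shifts → no net half-wave offset.
With no net inversion, destructive interference in reflection requires 2 n t cos θ_r = (m + ½) λ.
Snell's law: 1.74 sin 38.6° = 2.32 sin θ_r → sin θ_r = 0.468, cos θ_r = 0.884.
Minimum at m = 0: t = λ / (4 n cos θ_r) = 412 / (4 × 2.32 × 0.884) = 50.2 nm.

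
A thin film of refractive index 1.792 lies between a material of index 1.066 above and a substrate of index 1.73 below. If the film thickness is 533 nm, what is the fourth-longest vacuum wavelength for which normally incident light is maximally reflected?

546 nm

Ray reflecting at the top interface goes from n = 1.066 toward n = 1.792: a half-wave phase shift.
At the lower boundary (n = 1.792 to n = 1.73) the reflected ray undergoes no phase shift.
Exactly one π shift → a net half-wave offset.
For strong reflection here: 2 n t = (m + ½) λ.
λ = 2 n t / (m + ½). The fourth-longest wavelength is m = 3: λ = 2 × 1.792 × 533 / 3.50 = 546 nm.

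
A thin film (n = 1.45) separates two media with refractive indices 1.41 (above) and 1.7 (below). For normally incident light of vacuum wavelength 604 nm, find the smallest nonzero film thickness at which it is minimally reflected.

At the upper boundary (n = 1.41 to n = 1.45) the reflected ray undergoes a half-wave phase shift.
Bottom surface (1.45 → 1.7): reflection off a higher-index medium gives a half-wave phase shift.
The two reflections carry the same phase change, so no net offset.
With no net inversion, destructive interference in reflection requires 2 n t = (m + ½) λ.
Minimum at m = 0: t = λ / (4 n) = 604 / (4 × 1.45) = 104 nm.

104 nm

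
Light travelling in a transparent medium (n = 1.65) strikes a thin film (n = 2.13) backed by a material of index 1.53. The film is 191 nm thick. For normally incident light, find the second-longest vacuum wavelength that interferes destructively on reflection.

407 nm

At the upper boundary (n = 1.65 to n = 2.13) the reflected ray undergoes a half-wave phase shift.
Ray reflecting at the bottom interface goes from n = 2.13 toward n = 1.53: no phase shift.
The two reflections differ by half a wavelength.
For dark reflection here: 2 n t = m λ.
λ = 2 n t / m. The second-longest wavelength is m = 2: λ = 2 × 2.13 × 191 / 2.00 = 407 nm.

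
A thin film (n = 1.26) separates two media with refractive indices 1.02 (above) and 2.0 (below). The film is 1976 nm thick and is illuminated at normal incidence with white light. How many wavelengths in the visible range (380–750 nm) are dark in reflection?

6

At the upper boundary (n = 1.02 to n = 1.26) the reflected ray undergoes a half-wave phase shift.
At the lower boundary (n = 1.26 to n = 2.0) the reflected ray undergoes a half-wave phase shift.
Zero or two π shifts → no net half-wave offset.
With no net inversion, destructive interference in reflection requires 2 n t = (m + ½) λ.
λ = 2 n t / (m + ½) = 4980 / (m + ½) nm.
m=6: 766 nm (IR); m=7: 664 nm (visible); m=8: 586 nm (visible); m=9: 524 nm (visible); m=10: 474 nm (visible); m=11: 433 nm (visible); m=12: 398 nm (visible); m=13: 369 nm (UV).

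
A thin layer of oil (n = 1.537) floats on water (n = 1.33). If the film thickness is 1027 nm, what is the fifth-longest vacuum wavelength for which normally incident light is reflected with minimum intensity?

631 nm

Top surface (1.0 → 1.537): reflection off a higher-index medium gives a half-wave phase shift.
At the lower boundary (n = 1.537 to n = 1.33) the reflected ray undergoes no phase shift.
Exactly one π shift → a net half-wave offset.
So the condition for destructive reflection is 2 n t = m λ.
λ = 2 n t / m. The fifth-longest wavelength is m = 5: λ = 2 × 1.537 × 1027 / 5.00 = 631 nm.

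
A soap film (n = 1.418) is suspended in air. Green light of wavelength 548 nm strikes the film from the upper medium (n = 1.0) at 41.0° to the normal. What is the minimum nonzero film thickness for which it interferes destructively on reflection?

218 nm

Ray reflecting at the top interface goes from n = 1.0 toward n = 1.418: a half-wave phase shift.
Bottom surface (1.418 → 1.0): reflection off a lower-index medium gives no phase shift.
The two reflections differ by half a wavelength.
With one net inversion, destructive interference in reflection requires 2 n t cos θ_r = m λ.
Snell's law: 1.0 sin 41.0° = 1.418 sin θ_r → sin θ_r = 0.463, cos θ_r = 0.887.
Minimum nonzero at m = 1: t = λ / (2 n cos θ_r) = 548 / (2 × 1.418 × 0.887) = 218 nm.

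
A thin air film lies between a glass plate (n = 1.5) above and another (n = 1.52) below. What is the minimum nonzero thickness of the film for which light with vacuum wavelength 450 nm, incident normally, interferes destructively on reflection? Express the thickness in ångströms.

Ray reflecting at the top interface goes from n = 1.5 toward n = 1.0: no phase shift.
Bottom surface (1.0 → 1.52): reflection off a higher-index medium gives a half-wave phase shift.
Net: one phase inversion between the two reflected rays.
So the condition for destructive reflection is 2 n t = m λ.
Minimum nonzero at m = 1: t = λ / (2 n) = 450 / (2 × 1.0) = 225 nm.

2250 Å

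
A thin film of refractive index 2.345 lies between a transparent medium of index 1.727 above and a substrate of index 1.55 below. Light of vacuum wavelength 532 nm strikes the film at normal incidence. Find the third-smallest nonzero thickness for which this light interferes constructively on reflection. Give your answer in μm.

0.284 μm

Ray reflecting at the top interface goes from n = 1.727 toward n = 2.345: a half-wave phase shift.
Bottom surface (2.345 → 1.55): reflection off a lower-index medium gives no phase shift.
Net: one phase inversion between the two reflected rays.
So the condition for constructive reflection is 2 n t = (m + ½) λ.
The third-smallest nonzero thickness corresponds to m = 2: t = (m + ½) λ / (2 n) = 2.50 × 532 / (2 × 2.345) = 284 nm.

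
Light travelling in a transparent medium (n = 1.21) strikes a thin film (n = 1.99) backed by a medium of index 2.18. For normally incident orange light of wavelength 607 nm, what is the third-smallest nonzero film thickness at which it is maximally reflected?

At the upper boundary (n = 1.21 to n = 1.99) the reflected ray undergoes a half-wave phase shift.
Bottom surface (1.99 → 2.18): reflection off a higher-index medium gives a half-wave phase shift.
The two reflections carry the same phase change, so no net offset.
So the condition for constructive reflection is 2 n t = m λ.
The third-smallest nonzero thickness corresponds to m = 3: t = m λ / (2 n) = 3.00 × 607 / (2 × 1.99) = 458 nm.

458 nm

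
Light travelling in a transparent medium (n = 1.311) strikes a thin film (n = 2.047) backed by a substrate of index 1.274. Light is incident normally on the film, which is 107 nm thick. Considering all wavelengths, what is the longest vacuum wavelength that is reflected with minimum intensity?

At the upper boundary (n = 1.311 to n = 2.047) the reflected ray undergoes a half-wave phase shift.
Ray reflecting at the bottom interface goes from n = 2.047 toward n = 1.274: no phase shift.
Net: one phase inversion between the two reflected rays.
For dark reflection here: 2 n t = m λ.
λ = 2 n t / m. The longest wavelength is m = 1: λ = 2 × 2.047 × 107 / 1.00 = 438 nm.

438 nm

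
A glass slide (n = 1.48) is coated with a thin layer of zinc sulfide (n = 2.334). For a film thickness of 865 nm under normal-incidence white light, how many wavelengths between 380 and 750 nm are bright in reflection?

Top surface (1.0 → 2.334): reflection off a higher-index medium gives a half-wave phase shift.
Ray reflecting at the bottom interface goes from n = 2.334 toward n = 1.48: no phase shift.
Exactly one π shift → a net half-wave offset.
For bright reflection here: 2 n t = (m + ½) λ.
λ = 2 n t / (m + ½) = 4038 / (m + ½) nm.
m=4: 897 nm (IR); m=5: 734 nm (visible); m=6: 621 nm (visible); m=7: 538 nm (visible); m=8: 475 nm (visible); m=9: 425 nm (visible); m=10: 385 nm (visible); m=11: 351 nm (UV).

6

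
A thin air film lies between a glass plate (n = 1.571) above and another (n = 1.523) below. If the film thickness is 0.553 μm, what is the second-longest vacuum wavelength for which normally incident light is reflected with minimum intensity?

553 nm

At the upper boundary (n = 1.571 to n = 1.0) the reflected ray undergoes no phase shift.
Ray reflecting at the bottom interface goes from n = 1.0 toward n = 1.523: a half-wave phase shift.
Net: one phase inversion between the two reflected rays.
So the condition for destructive reflection is 2 n t = m λ.
λ = 2 n t / m. The second-longest wavelength is m = 2: λ = 2 × 1.0 × 553 / 2.00 = 553 nm.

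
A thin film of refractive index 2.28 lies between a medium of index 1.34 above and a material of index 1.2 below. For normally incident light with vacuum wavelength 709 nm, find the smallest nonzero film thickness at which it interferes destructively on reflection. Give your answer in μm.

0.155 μm

Top surface (1.34 → 2.28): reflection off a higher-index medium gives a half-wave phase shift.
Ray reflecting at the bottom interface goes from n = 2.28 toward n = 1.2: no phase shift.
Exactly one π shift → a net half-wave offset.
With one net inversion, destructive interference in reflection requires 2 n t = m λ.
Minimum nonzero at m = 1: t = λ / (2 n) = 709 / (2 × 2.28) = 155 nm.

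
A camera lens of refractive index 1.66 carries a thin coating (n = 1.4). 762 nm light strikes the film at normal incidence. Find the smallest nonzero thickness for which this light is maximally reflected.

272 nm

Ray reflecting at the top interface goes from n = 1.0 toward n = 1.4: a half-wave phase shift.
Ray reflecting at the bottom interface goes from n = 1.4 toward n = 1.66: a half-wave phase shift.
Zero or two π shifts → no net half-wave offset.
So the condition for constructive reflection is 2 n t = m λ.
The smallest nonzero thickness corresponds to m = 1: t = m λ / (2 n) = 1.00 × 762 / (2 × 1.4) = 272 nm.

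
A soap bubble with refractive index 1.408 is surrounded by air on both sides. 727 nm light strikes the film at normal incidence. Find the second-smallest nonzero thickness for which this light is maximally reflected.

Top surface (1.0 → 1.408): reflection off a higher-index medium gives a half-wave phase shift.
Bottom surface (1.408 → 1.0): reflection off a lower-index medium gives no phase shift.
The two reflections differ by half a wavelength.
With one net inversion, constructive interference in reflection requires 2 n t = (m + ½) λ.
The second-smallest nonzero thickness corresponds to m = 1: t = (m + ½) λ / (2 n) = 1.50 × 727 / (2 × 1.408) = 387 nm.

387 nm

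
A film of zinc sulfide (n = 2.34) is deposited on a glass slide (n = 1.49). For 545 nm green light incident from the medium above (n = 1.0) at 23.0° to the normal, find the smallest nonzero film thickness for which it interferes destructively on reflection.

118 nm

At the upper boundary (n = 1.0 to n = 2.34) the reflected ray undergoes a half-wave phase shift.
At the lower boundary (n = 2.34 to n = 1.49) the reflected ray undergoes no phase shift.
Exactly one π shift → a net half-wave offset.
For dark reflection here: 2 n t cos θ_r = m λ.
Snell's law: 1.0 sin 23.0° = 2.34 sin θ_r → sin θ_r = 0.167, cos θ_r = 0.986.
Minimum nonzero at m = 1: t = λ / (2 n cos θ_r) = 545 / (2 × 2.34 × 0.986) = 118 nm.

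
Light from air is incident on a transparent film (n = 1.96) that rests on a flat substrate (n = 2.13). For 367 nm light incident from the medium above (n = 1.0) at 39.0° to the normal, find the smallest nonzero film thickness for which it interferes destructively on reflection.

At the upper boundary (n = 1.0 to n = 1.96) the reflected ray undergoes a half-wave phase shift.
Ray reflecting at the bottom interface goes from n = 1.96 toward n = 2.13: a half-wave phase shift.
The two reflections carry the same phase change, so no net offset.
For weak reflection here: 2 n t cos θ_r = (m + ½) λ.
Snell's law: 1.0 sin 39.0° = 1.96 sin θ_r → sin θ_r = 0.321, cos θ_r = 0.947.
Minimum at m = 0: t = λ / (4 n cos θ_r) = 367 / (4 × 1.96 × 0.947) = 49.4 nm.

49.4 nm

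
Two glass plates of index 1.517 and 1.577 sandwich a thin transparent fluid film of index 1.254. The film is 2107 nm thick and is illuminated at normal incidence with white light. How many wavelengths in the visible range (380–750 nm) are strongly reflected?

7

Ray reflecting at the top interface goes from n = 1.517 toward n = 1.254: no phase shift.
Ray reflecting at the bottom interface goes from n = 1.254 toward n = 1.577: a half-wave phase shift.
Exactly one π shift → a net half-wave offset.
With one net inversion, constructive interference in reflection requires 2 n t = (m + ½) λ.
λ = 2 n t / (m + ½) = 5284 / (m + ½) nm.
m=6: 813 nm (IR); m=7: 705 nm (visible); m=8: 622 nm (visible); m=9: 556 nm (visible); m=10: 503 nm (visible); m=11: 460 nm (visible); m=12: 423 nm (visible); m=13: 391 nm (visible); m=14: 364 nm (UV).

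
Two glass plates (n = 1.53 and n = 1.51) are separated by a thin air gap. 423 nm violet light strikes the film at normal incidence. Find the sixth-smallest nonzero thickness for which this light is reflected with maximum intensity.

Ray reflecting at the top interface goes from n = 1.53 toward n = 1.0: no phase shift.
Ray reflecting at the bottom interface goes from n = 1.0 toward n = 1.51: a half-wave phase shift.
The two reflections differ by half a wavelength.
With one net inversion, constructive interference in reflection requires 2 n t = (m + ½) λ.
The sixth-smallest nonzero thickness corresponds to m = 5: t = (m + ½) λ / (2 n) = 5.50 × 423 / (2 × 1.0) = 1163 nm.

1163 nm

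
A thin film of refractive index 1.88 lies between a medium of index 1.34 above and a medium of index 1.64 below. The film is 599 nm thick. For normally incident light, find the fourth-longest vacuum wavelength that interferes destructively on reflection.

At the upper boundary (n = 1.34 to n = 1.88) the reflected ray undergoes a half-wave phase shift.
At the lower boundary (n = 1.88 to n = 1.64) the reflected ray undergoes no phase shift.
Net: one phase inversion between the two reflected rays.
With one net inversion, destructive interference in reflection requires 2 n t = m λ.
λ = 2 n t / m. The fourth-longest wavelength is m = 4: λ = 2 × 1.88 × 599 / 4.00 = 563 nm.

563 nm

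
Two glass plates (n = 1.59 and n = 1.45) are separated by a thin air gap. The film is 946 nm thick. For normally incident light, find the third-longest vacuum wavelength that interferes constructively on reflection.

Top surface (1.59 → 1.0): reflection off a lower-index medium gives no phase shift.
Bottom surface (1.0 → 1.45): reflection off a higher-index medium gives a half-wave phase shift.
The two reflections differ by half a wavelength.
For bright reflection here: 2 n t = (m + ½) λ.
λ = 2 n t / (m + ½). The third-longest wavelength is m = 2: λ = 2 × 1.0 × 946 / 2.50 = 757 nm.

757 nm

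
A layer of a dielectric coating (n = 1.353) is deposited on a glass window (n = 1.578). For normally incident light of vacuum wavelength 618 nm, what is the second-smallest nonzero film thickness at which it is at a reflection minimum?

343 nm

At the upper boundary (n = 1.0 to n = 1.353) the reflected ray undergoes a half-wave phase shift.
Bottom surface (1.353 → 1.578): reflection off a higher-index medium gives a half-wave phase shift.
Zero or two π shifts → no net half-wave offset.
So the condition for destructive reflection is 2 n t = (m + ½) λ.
The second-smallest nonzero thickness corresponds to m = 1: t = (m + ½) λ / (2 n) = 1.50 × 618 / (2 × 1.353) = 343 nm.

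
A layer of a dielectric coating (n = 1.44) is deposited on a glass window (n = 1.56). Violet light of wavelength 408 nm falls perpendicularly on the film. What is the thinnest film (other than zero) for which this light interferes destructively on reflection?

70.8 nm

Ray reflecting at the top interface goes from n = 1.0 toward n = 1.44: a half-wave phase shift.
Ray reflecting at the bottom interface goes from n = 1.44 toward n = 1.56: a half-wave phase shift.
Net: no relative phase inversion (both shifts match).
For weak reflection here: 2 n t = (m + ½) λ.
Minimum at m = 0: t = λ / (4 n) = 408 / (4 × 1.44) = 70.8 nm.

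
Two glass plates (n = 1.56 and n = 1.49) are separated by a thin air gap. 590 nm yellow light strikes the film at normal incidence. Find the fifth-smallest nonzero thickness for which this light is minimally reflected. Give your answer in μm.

Ray reflecting at the top interface goes from n = 1.56 toward n = 1.0: no phase shift.
Ray reflecting at the bottom interface goes from n = 1.0 toward n = 1.49: a half-wave phase shift.
The two reflections differ by half a wavelength.
So the condition for destructive reflection is 2 n t = m λ.
The fifth-smallest nonzero thickness corresponds to m = 5: t = m λ / (2 n) = 5.00 × 590 / (2 × 1.0) = 1475 nm.

1.48 μm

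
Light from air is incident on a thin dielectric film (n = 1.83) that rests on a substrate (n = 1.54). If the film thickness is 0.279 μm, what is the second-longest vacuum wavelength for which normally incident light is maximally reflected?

Top surface (1.0 → 1.83): reflection off a higher-index medium gives a half-wave phase shift.
At the lower boundary (n = 1.83 to n = 1.54) the reflected ray undergoes no phase shift.
The two reflections differ by half a wavelength.
So the condition for constructive reflection is 2 n t = (m + ½) λ.
λ = 2 n t / (m + ½). The second-longest wavelength is m = 1: λ = 2 × 1.83 × 279 / 1.50 = 681 nm.

681 nm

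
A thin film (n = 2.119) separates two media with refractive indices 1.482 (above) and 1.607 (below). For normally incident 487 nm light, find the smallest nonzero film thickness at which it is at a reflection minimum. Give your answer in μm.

0.115 μm

At the upper boundary (n = 1.482 to n = 2.119) the reflected ray undergoes a half-wave phase shift.
Bottom surface (2.119 → 1.607): reflection off a lower-index medium gives no phase shift.
Exactly one π shift → a net half-wave offset.
With one net inversion, destructive interference in reflection requires 2 n t = m λ.
Minimum nonzero at m = 1: t = λ / (2 n) = 487 / (2 × 2.119) = 115 nm.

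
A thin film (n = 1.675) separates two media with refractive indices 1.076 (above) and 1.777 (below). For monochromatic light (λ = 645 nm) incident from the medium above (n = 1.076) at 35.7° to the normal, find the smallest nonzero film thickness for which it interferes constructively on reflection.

208 nm

Ray reflecting at the top interface goes from n = 1.076 toward n = 1.675: a half-wave phase shift.
At the lower boundary (n = 1.675 to n = 1.777) the reflected ray undergoes a half-wave phase shift.
Net: no relative phase inversion (both shifts match).
For maximum reflection here: 2 n t cos θ_r = m λ.
Snell's law: 1.076 sin 35.7° = 1.675 sin θ_r → sin θ_r = 0.375, cos θ_r = 0.927.
Minimum nonzero at m = 1: t = λ / (2 n cos θ_r) = 645 / (2 × 1.675 × 0.927) = 208 nm.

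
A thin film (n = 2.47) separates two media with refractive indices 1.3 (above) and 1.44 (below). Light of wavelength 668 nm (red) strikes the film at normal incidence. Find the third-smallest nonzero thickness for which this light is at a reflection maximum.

Top surface (1.3 → 2.47): reflection off a higher-index medium gives a half-wave phase shift.
Ray reflecting at the bottom interface goes from n = 2.47 toward n = 1.44: no phase shift.
Net: one phase inversion between the two reflected rays.
For bright reflection here: 2 n t = (m + ½) λ.
The third-smallest nonzero thickness corresponds to m = 2: t = (m + ½) λ / (2 n) = 2.50 × 668 / (2 × 2.47) = 338 nm.

338 nm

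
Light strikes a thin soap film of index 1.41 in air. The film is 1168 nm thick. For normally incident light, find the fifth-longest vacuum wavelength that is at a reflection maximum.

732 nm

Ray reflecting at the top interface goes from n = 1.0 toward n = 1.41: a half-wave phase shift.
At the lower boundary (n = 1.41 to n = 1.0) the reflected ray undergoes no phase shift.
Exactly one π shift → a net half-wave offset.
So the condition for constructive reflection is 2 n t = (m + ½) λ.
λ = 2 n t / (m + ½). The fifth-longest wavelength is m = 4: λ = 2 × 1.41 × 1168 / 4.50 = 732 nm.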